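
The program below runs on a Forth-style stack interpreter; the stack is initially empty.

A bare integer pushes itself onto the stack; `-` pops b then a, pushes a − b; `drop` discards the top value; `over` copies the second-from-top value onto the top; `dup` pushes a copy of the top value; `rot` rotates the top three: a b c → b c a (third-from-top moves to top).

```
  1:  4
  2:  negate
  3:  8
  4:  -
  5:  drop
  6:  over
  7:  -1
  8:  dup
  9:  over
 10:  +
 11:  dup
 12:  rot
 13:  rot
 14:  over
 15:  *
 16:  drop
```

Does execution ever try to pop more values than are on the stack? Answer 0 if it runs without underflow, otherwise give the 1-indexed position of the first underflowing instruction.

6

4       4
negate  -4
8       -4 8
-       -12
drop    (empty)
over  — needs 2 operands, stack has 0 → underflow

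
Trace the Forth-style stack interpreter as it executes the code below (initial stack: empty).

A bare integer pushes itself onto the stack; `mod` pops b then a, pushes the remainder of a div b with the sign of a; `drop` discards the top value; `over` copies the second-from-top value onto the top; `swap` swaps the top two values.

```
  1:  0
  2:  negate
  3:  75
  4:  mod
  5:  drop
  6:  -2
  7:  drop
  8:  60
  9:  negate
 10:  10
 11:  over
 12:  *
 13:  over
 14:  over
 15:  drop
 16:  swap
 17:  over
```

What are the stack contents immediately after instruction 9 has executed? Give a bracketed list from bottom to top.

0      -> 0
negate -> 0
75     -> 0 75
mod    -> 0
drop   -> (empty)
-2     -> -2
drop   -> (empty)
60     -> 60
negate -> -60

[-60]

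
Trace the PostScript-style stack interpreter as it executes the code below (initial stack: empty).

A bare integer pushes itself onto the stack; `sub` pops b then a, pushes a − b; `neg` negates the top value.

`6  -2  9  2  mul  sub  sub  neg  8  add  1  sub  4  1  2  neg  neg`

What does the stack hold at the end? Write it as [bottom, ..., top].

[-19, 4, 1, 2]

6   → [6]
-2  → [6, -2]
9   → [6, -2, 9]
2   → [6, -2, 9, 2]
mul → [6, -2, 18]
sub → [6, -20]
sub → [26]
neg → [-26]
8   → [-26, 8]
add → [-18]
1   → [-18, 1]
sub → [-19]
4   → [-19, 4]
1   → [-19, 4, 1]
2   → [-19, 4, 1, 2]
neg → [-19, 4, 1, -2]
neg → [-19, 4, 1, 2]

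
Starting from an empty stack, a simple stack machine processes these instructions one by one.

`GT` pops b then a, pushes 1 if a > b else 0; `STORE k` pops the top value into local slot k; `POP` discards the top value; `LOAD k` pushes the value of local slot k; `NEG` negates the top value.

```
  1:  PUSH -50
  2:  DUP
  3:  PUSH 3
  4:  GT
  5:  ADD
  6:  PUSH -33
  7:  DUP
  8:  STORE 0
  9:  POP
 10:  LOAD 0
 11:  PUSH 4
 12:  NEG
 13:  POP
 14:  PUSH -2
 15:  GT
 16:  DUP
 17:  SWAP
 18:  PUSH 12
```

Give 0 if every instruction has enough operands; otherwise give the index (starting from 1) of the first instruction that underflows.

PUSH -50 : [-50]
DUP      : [-50, -50]
PUSH 3   : [-50, -50, 3]
GT       : [-50, 0]
ADD      : [-50]
PUSH -33 : [-50, -33]
DUP      : [-50, -33, -33]
STORE 0  : [-50, -33]
POP      : [-50]
LOAD 0   : [-50, -33]
PUSH 4   : [-50, -33, 4]
NEG      : [-50, -33, -4]
POP      : [-50, -33]
PUSH -2  : [-50, -33, -2]
GT       : [-50, 0]
DUP      : [-50, 0, 0]
SWAP     : [-50, 0, 0]
PUSH 12  : [-50, 0, 0, 12]

0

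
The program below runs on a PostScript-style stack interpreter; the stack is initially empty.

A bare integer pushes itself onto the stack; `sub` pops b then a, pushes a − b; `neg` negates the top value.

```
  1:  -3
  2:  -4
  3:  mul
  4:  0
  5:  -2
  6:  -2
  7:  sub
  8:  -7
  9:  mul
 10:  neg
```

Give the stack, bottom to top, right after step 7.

[12, 0, 0]

-3  : -3
-4  : -3 -4
mul : 12
0   : 12 0
-2  : 12 0 -2
-2  : 12 0 -2 -2
sub : 12 0 0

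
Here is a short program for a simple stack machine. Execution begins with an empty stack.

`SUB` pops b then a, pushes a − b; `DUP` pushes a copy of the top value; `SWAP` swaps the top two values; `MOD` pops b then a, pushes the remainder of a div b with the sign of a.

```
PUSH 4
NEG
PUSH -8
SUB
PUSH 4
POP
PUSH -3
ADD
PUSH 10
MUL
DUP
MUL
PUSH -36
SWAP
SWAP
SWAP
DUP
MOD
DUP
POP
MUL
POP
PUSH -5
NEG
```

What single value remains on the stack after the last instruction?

5

PUSH 4   -> [4]
NEG      -> [-4]
PUSH -8  -> [-4, -8]
SUB      -> [4]
PUSH 4   -> [4, 4]
POP      -> [4]
PUSH -3  -> [4, -3]
ADD      -> [1]
PUSH 10  -> [1, 10]
MUL      -> [10]
DUP      -> [10, 10]
MUL      -> [100]
PUSH -36 -> [100, -36]
SWAP     -> [-36, 100]
SWAP     -> [100, -36]
SWAP     -> [-36, 100]
DUP      -> [-36, 100, 100]
MOD      -> [-36, 0]
DUP      -> [-36, 0, 0]
POP      -> [-36, 0]
MUL      -> [0]
POP      -> []
PUSH -5  -> [-5]
NEG      -> [5]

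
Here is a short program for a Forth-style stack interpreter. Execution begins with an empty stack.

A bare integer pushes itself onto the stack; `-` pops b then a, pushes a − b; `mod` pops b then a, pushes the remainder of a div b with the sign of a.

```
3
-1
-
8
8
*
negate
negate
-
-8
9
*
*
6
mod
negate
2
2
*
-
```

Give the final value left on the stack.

3      → 3
-1     → 3 -1
-      → 4
8      → 4 8
8      → 4 8 8
*      → 4 64
negate → 4 -64
negate → 4 64
-      → -60
-8     → -60 -8
9      → -60 -8 9
*      → -60 -72
*      → 4320
6      → 4320 6
mod    → 0
negate → 0
2      → 0 2
2      → 0 2 2
*      → 0 4
-      → -4

-4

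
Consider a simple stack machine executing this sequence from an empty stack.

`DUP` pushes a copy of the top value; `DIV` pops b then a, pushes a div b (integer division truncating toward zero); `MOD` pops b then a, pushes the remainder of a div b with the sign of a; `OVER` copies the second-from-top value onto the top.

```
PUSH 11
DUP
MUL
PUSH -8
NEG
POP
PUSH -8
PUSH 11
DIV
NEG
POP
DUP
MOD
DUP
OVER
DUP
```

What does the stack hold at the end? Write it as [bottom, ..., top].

PUSH 11 -> 11
DUP     -> 11 11
MUL     -> 121
PUSH -8 -> 121 -8
NEG     -> 121 8
POP     -> 121
PUSH -8 -> 121 -8
PUSH 11 -> 121 -8 11
DIV     -> 121 0
NEG     -> 121 0
POP     -> 121
DUP     -> 121 121
MOD     -> 0
DUP     -> 0 0
OVER    -> 0 0 0
DUP     -> 0 0 0 0

[0, 0, 0, 0]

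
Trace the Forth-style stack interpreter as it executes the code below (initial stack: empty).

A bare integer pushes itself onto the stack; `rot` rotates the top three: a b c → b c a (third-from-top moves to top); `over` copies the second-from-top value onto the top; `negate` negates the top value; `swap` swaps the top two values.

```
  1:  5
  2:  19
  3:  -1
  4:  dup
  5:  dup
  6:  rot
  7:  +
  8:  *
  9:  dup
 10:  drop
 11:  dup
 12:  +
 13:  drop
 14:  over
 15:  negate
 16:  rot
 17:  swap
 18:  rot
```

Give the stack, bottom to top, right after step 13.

[5, 19]

5     [5]
19    [5, 19]
-1    [5, 19, -1]
dup   [5, 19, -1, -1]
dup   [5, 19, -1, -1, -1]
rot   [5, 19, -1, -1, -1]
+     [5, 19, -1, -2]
*     [5, 19, 2]
dup   [5, 19, 2, 2]
drop  [5, 19, 2]
dup   [5, 19, 2, 2]
+     [5, 19, 4]
drop  [5, 19]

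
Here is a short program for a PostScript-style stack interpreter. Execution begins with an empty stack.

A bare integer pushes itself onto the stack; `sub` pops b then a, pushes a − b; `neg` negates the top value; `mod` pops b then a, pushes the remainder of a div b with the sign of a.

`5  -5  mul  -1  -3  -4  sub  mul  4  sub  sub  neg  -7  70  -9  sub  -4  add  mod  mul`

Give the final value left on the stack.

-140

5   -> 5
-5  -> 5 -5
mul -> -25
-1  -> -25 -1
-3  -> -25 -1 -3
-4  -> -25 -1 -3 -4
sub -> -25 -1 1
mul -> -25 -1
4   -> -25 -1 4
sub -> -25 -5
sub -> -20
neg -> 20
-7  -> 20 -7
70  -> 20 -7 70
-9  -> 20 -7 70 -9
sub -> 20 -7 79
-4  -> 20 -7 79 -4
add -> 20 -7 75
mod -> 20 -7
mul -> -140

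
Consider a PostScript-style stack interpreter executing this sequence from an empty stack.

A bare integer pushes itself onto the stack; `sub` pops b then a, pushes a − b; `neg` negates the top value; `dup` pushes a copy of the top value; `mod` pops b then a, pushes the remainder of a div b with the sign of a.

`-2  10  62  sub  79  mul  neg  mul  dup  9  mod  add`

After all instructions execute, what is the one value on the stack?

-8224

-2  → [-2]
10  → [-2, 10]
62  → [-2, 10, 62]
sub → [-2, -52]
79  → [-2, -52, 79]
mul → [-2, -4108]
neg → [-2, 4108]
mul → [-8216]
dup → [-8216, -8216]
9   → [-8216, -8216, 9]
mod → [-8216, -8]
add → [-8224]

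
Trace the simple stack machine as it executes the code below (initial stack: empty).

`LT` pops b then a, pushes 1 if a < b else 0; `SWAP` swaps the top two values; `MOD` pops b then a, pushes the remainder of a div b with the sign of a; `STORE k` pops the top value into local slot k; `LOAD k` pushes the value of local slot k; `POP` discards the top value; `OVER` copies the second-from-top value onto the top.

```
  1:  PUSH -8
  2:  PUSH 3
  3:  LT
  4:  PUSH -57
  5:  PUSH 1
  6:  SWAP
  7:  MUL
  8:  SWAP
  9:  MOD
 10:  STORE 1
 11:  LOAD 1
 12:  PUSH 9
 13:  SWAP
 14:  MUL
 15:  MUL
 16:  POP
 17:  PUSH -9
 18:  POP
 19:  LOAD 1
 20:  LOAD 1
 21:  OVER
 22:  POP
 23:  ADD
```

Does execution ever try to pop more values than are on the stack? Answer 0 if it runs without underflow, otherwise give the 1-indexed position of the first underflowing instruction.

PUSH -8  : -8
PUSH 3   : -8 3
LT       : 1
PUSH -57 : 1 -57
PUSH 1   : 1 -57 1
SWAP     : 1 1 -57
MUL      : 1 -57
SWAP     : -57 1
MOD      : 0
STORE 1  : (empty)
LOAD 1   : 0
PUSH 9   : 0 9
SWAP     : 9 0
MUL      : 0
MUL  — needs 2 operands, stack has 1 → underflow

15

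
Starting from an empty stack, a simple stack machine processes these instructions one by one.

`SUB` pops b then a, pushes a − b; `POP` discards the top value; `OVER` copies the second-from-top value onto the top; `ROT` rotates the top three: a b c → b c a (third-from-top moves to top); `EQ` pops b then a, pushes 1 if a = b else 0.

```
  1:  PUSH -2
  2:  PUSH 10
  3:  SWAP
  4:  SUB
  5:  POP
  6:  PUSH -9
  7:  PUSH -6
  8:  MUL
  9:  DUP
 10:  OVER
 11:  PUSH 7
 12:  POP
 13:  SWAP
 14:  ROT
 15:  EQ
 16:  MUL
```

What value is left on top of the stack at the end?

PUSH -2  [-2]
PUSH 10  [-2, 10]
SWAP     [10, -2]
SUB      [12]
POP      []
PUSH -9  [-9]
PUSH -6  [-9, -6]
MUL      [54]
DUP      [54, 54]
OVER     [54, 54, 54]
PUSH 7   [54, 54, 54, 7]
POP      [54, 54, 54]
SWAP     [54, 54, 54]
ROT      [54, 54, 54]
EQ       [54, 1]
MUL      [54]

54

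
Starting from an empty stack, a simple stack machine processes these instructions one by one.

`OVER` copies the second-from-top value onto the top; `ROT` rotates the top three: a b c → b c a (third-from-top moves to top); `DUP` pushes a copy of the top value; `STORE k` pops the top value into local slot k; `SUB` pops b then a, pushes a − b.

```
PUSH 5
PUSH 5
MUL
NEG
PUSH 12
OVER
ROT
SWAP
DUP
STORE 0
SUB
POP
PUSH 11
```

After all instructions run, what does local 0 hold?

-25

PUSH 5  : 5
PUSH 5  : 5 5
MUL     : 25
NEG     : -25
PUSH 12 : -25 12
OVER    : -25 12 -25
ROT     : 12 -25 -25
SWAP    : 12 -25 -25
DUP     : 12 -25 -25 -25
STORE 0 : 12 -25 -25
SUB     : 12 0
POP     : 12
PUSH 11 : 12 11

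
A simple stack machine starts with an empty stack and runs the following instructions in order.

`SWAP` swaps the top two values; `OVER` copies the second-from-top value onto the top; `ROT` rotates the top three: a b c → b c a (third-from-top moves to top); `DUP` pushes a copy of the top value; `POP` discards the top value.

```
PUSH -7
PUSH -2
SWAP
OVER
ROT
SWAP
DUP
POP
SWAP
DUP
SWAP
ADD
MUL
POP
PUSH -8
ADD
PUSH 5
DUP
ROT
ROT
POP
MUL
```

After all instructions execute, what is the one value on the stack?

-75

PUSH -7 → [-7]
PUSH -2 → [-7, -2]
SWAP    → [-2, -7]
OVER    → [-2, -7, -2]
ROT     → [-7, -2, -2]
SWAP    → [-7, -2, -2]
DUP     → [-7, -2, -2, -2]
POP     → [-7, -2, -2]
SWAP    → [-7, -2, -2]
DUP     → [-7, -2, -2, -2]
SWAP    → [-7, -2, -2, -2]
ADD     → [-7, -2, -4]
MUL     → [-7, 8]
POP     → [-7]
PUSH -8 → [-7, -8]
ADD     → [-15]
PUSH 5  → [-15, 5]
DUP     → [-15, 5, 5]
ROT     → [5, 5, -15]
ROT     → [5, -15, 5]
POP     → [5, -15]
MUL     → [-75]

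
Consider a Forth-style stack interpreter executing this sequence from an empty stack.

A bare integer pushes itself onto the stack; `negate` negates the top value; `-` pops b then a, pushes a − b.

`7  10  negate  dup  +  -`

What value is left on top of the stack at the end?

7       7
10      7 10
negate  7 -10
dup     7 -10 -10
+       7 -20
-       27

27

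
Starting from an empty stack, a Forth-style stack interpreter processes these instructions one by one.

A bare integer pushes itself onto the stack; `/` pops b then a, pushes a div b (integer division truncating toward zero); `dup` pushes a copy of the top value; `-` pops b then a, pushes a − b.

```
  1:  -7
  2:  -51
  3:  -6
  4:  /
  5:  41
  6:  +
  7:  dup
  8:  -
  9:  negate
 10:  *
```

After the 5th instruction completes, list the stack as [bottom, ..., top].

[-7, 8, 41]

-7  → -7
-51 → -7 -51
-6  → -7 -51 -6
/   → -7 8
41  → -7 8 41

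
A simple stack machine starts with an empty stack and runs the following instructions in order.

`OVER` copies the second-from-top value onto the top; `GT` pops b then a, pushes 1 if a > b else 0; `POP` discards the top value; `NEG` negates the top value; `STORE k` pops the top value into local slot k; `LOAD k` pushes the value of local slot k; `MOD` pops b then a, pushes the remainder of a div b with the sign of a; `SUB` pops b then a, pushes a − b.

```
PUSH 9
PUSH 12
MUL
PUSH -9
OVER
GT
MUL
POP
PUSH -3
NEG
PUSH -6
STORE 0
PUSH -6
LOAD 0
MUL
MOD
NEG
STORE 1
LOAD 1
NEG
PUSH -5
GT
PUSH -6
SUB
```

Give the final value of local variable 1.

PUSH 9  → [9]
PUSH 12 → [9, 12]
MUL     → [108]
PUSH -9 → [108, -9]
OVER    → [108, -9, 108]
GT      → [108, 0]
MUL     → [0]
POP     → []
PUSH -3 → [-3]
NEG     → [3]
PUSH -6 → [3, -6]
STORE 0 → [3]
PUSH -6 → [3, -6]
LOAD 0  → [3, -6, -6]
MUL     → [3, 36]
MOD     → [3]
NEG     → [-3]
STORE 1 → []
LOAD 1  → [-3]
NEG     → [3]
PUSH -5 → [3, -5]
GT      → [1]
PUSH -6 → [1, -6]
SUB     → [7]

-3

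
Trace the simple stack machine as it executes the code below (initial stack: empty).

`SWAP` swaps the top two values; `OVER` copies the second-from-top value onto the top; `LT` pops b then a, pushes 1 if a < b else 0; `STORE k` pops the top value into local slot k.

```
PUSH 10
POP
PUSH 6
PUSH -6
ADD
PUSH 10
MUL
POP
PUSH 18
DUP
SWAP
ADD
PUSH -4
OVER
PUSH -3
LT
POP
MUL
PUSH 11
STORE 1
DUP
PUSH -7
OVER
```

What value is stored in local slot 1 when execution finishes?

PUSH 10 → 10
POP     → (empty)
PUSH 6  → 6
PUSH -6 → 6 -6
ADD     → 0
PUSH 10 → 0 10
MUL     → 0
POP     → (empty)
PUSH 18 → 18
DUP     → 18 18
SWAP    → 18 18
ADD     → 36
PUSH -4 → 36 -4
OVER    → 36 -4 36
PUSH -3 → 36 -4 36 -3
LT      → 36 -4 0
POP     → 36 -4
MUL     → -144
PUSH 11 → -144 11
STORE 1 → -144
DUP     → -144 -144
PUSH -7 → -144 -144 -7
OVER    → -144 -144 -7 -144

11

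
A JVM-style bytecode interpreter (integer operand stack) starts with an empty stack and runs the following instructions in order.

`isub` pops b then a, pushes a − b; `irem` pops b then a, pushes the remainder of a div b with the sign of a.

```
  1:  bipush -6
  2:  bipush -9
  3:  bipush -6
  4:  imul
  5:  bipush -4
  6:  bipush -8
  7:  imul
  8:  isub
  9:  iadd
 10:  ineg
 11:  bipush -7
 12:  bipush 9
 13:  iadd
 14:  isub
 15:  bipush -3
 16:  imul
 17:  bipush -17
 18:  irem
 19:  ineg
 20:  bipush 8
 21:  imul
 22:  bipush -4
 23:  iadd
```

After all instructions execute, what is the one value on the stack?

-28

bipush -6  -> -6
bipush -9  -> -6 -9
bipush -6  -> -6 -9 -6
imul       -> -6 54
bipush -4  -> -6 54 -4
bipush -8  -> -6 54 -4 -8
imul       -> -6 54 32
isub       -> -6 22
iadd       -> 16
ineg       -> -16
bipush -7  -> -16 -7
bipush 9   -> -16 -7 9
iadd       -> -16 2
isub       -> -18
bipush -3  -> -18 -3
imul       -> 54
bipush -17 -> 54 -17
irem       -> 3
ineg       -> -3
bipush 8   -> -3 8
imul       -> -24
bipush -4  -> -24 -4
iadd       -> -28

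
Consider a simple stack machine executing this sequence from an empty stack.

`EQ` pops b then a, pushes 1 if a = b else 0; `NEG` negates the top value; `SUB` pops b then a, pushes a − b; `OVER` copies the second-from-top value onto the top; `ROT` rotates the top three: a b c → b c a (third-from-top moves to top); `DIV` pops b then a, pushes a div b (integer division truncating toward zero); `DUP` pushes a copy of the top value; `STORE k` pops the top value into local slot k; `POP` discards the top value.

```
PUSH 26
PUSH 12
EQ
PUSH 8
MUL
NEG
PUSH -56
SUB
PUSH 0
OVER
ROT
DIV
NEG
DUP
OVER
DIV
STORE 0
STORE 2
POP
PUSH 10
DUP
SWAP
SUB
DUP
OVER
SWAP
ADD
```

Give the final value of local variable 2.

-1

PUSH 26  : 26
PUSH 12  : 26 12
EQ       : 0
PUSH 8   : 0 8
MUL      : 0
NEG      : 0
PUSH -56 : 0 -56
SUB      : 56
PUSH 0   : 56 0
OVER     : 56 0 56
ROT      : 0 56 56
DIV      : 0 1
NEG      : 0 -1
DUP      : 0 -1 -1
OVER     : 0 -1 -1 -1
DIV      : 0 -1 1
STORE 0  : 0 -1
STORE 2  : 0
POP      : (empty)
PUSH 10  : 10
DUP      : 10 10
SWAP     : 10 10
SUB      : 0
DUP      : 0 0
OVER     : 0 0 0
SWAP     : 0 0 0
ADD      : 0 0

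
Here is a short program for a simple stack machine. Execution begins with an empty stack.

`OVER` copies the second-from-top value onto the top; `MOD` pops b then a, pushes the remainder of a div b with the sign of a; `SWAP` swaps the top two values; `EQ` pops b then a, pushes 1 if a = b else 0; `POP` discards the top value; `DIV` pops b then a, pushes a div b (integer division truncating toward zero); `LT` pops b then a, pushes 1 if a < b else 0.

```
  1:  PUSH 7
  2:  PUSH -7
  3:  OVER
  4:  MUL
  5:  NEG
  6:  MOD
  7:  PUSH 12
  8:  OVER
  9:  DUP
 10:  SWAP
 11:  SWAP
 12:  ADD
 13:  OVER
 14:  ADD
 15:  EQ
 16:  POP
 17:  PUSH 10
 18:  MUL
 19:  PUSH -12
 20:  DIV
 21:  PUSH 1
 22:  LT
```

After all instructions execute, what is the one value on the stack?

PUSH 7   → 7
PUSH -7  → 7 -7
OVER     → 7 -7 7
MUL      → 7 -49
NEG      → 7 49
MOD      → 7
PUSH 12  → 7 12
OVER     → 7 12 7
DUP      → 7 12 7 7
SWAP     → 7 12 7 7
SWAP     → 7 12 7 7
ADD      → 7 12 14
OVER     → 7 12 14 12
ADD      → 7 12 26
EQ       → 7 0
POP      → 7
PUSH 10  → 7 10
MUL      → 70
PUSH -12 → 70 -12
DIV      → -5
PUSH 1   → -5 1
LT       → 1

1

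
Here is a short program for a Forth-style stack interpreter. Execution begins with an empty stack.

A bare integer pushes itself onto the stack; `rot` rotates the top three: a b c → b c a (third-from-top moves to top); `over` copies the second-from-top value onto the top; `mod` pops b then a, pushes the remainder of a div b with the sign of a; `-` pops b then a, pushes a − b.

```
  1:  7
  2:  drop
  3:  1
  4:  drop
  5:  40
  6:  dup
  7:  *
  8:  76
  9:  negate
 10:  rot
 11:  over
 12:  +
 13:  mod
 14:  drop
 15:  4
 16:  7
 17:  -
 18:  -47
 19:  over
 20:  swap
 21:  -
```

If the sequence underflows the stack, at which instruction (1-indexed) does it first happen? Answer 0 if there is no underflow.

10

7      → [7]
drop   → []
1      → [1]
drop   → []
40     → [40]
dup    → [40, 40]
*      → [1600]
76     → [1600, 76]
negate → [1600, -76]
rot  — needs 3 operands, stack has 2 → underflow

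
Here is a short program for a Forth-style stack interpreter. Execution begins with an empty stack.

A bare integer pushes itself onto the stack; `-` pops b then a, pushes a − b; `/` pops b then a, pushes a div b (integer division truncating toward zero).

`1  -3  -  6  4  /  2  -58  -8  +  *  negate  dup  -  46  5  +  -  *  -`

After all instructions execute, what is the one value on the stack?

55

1      -> [1]
-3     -> [1, -3]
-      -> [4]
6      -> [4, 6]
4      -> [4, 6, 4]
/      -> [4, 1]
2      -> [4, 1, 2]
-58    -> [4, 1, 2, -58]
-8     -> [4, 1, 2, -58, -8]
+      -> [4, 1, 2, -66]
*      -> [4, 1, -132]
negate -> [4, 1, 132]
dup    -> [4, 1, 132, 132]
-      -> [4, 1, 0]
46     -> [4, 1, 0, 46]
5      -> [4, 1, 0, 46, 5]
+      -> [4, 1, 0, 51]
-      -> [4, 1, -51]
*      -> [4, -51]
-      -> [55]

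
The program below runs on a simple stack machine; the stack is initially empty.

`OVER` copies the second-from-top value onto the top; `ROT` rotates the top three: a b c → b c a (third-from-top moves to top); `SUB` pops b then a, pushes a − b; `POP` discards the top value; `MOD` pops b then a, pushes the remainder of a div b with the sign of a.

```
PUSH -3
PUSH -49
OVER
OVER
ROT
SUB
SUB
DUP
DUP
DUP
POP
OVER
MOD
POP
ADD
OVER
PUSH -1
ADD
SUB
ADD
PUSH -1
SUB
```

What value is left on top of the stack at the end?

PUSH -3   [-3]
PUSH -49  [-3, -49]
OVER      [-3, -49, -3]
OVER      [-3, -49, -3, -49]
ROT       [-3, -3, -49, -49]
SUB       [-3, -3, 0]
SUB       [-3, -3]
DUP       [-3, -3, -3]
DUP       [-3, -3, -3, -3]
DUP       [-3, -3, -3, -3, -3]
POP       [-3, -3, -3, -3]
OVER      [-3, -3, -3, -3, -3]
MOD       [-3, -3, -3, 0]
POP       [-3, -3, -3]
ADD       [-3, -6]
OVER      [-3, -6, -3]
PUSH -1   [-3, -6, -3, -1]
ADD       [-3, -6, -4]
SUB       [-3, -2]
ADD       [-5]
PUSH -1   [-5, -1]
SUB       [-4]

-4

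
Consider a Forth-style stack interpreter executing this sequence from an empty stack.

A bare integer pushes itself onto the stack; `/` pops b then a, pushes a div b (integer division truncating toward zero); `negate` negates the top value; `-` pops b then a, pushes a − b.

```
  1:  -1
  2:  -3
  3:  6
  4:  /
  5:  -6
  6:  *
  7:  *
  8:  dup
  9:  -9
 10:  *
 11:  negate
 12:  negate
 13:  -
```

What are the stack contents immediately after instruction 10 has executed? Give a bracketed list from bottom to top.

-1  → -1
-3  → -1 -3
6   → -1 -3 6
/   → -1 0
-6  → -1 0 -6
*   → -1 0
*   → 0
dup → 0 0
-9  → 0 0 -9
*   → 0 0

[0, 0]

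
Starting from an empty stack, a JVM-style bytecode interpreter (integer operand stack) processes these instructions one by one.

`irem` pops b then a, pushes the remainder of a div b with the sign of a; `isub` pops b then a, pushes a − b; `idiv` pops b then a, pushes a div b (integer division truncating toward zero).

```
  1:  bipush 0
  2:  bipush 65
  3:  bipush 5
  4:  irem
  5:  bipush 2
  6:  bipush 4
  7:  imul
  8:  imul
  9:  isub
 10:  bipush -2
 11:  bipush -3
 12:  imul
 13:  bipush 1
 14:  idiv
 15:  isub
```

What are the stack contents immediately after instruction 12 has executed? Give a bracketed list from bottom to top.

[0, 6]

bipush 0   [0]
bipush 65  [0, 65]
bipush 5   [0, 65, 5]
irem       [0, 0]
bipush 2   [0, 0, 2]
bipush 4   [0, 0, 2, 4]
imul       [0, 0, 8]
imul       [0, 0]
isub       [0]
bipush -2  [0, -2]
bipush -3  [0, -2, -3]
imul       [0, 6]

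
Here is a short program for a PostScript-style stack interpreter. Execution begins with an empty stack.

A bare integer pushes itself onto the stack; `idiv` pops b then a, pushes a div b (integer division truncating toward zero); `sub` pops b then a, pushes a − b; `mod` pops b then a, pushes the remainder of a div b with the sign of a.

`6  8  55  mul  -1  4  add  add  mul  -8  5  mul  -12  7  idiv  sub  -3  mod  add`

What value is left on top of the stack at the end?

6     6
8     6 8
55    6 8 55
mul   6 440
-1    6 440 -1
4     6 440 -1 4
add   6 440 3
add   6 443
mul   2658
-8    2658 -8
5     2658 -8 5
mul   2658 -40
-12   2658 -40 -12
7     2658 -40 -12 7
idiv  2658 -40 -1
sub   2658 -39
-3    2658 -39 -3
mod   2658 0
add   2658

2658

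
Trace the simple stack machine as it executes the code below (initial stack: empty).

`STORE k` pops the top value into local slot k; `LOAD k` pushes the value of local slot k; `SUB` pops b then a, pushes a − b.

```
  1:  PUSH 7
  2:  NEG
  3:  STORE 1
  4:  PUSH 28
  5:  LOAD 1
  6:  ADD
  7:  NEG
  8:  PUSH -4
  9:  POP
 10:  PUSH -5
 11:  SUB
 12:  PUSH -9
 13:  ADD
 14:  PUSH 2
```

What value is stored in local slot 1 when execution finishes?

PUSH 7   [7]
NEG      [-7]
STORE 1  []
PUSH 28  [28]
LOAD 1   [28, -7]
ADD      [21]
NEG      [-21]
PUSH -4  [-21, -4]
POP      [-21]
PUSH -5  [-21, -5]
SUB      [-16]
PUSH -9  [-16, -9]
ADD      [-25]
PUSH 2   [-25, 2]

-7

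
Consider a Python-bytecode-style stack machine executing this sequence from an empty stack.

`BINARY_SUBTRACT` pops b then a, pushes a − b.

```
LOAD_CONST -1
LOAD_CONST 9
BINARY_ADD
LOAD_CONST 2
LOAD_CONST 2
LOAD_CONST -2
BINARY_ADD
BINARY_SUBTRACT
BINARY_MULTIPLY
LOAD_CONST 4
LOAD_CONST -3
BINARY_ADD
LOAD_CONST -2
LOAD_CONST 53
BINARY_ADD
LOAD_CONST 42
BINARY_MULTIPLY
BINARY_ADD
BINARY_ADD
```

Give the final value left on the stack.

2159

LOAD_CONST -1   -> [-1]
LOAD_CONST 9    -> [-1, 9]
BINARY_ADD      -> [8]
LOAD_CONST 2    -> [8, 2]
LOAD_CONST 2    -> [8, 2, 2]
LOAD_CONST -2   -> [8, 2, 2, -2]
BINARY_ADD      -> [8, 2, 0]
BINARY_SUBTRACT -> [8, 2]
BINARY_MULTIPLY -> [16]
LOAD_CONST 4    -> [16, 4]
LOAD_CONST -3   -> [16, 4, -3]
BINARY_ADD      -> [16, 1]
LOAD_CONST -2   -> [16, 1, -2]
LOAD_CONST 53   -> [16, 1, -2, 53]
BINARY_ADD      -> [16, 1, 51]
LOAD_CONST 42   -> [16, 1, 51, 42]
BINARY_MULTIPLY -> [16, 1, 2142]
BINARY_ADD      -> [16, 2143]
BINARY_ADD      -> [2159]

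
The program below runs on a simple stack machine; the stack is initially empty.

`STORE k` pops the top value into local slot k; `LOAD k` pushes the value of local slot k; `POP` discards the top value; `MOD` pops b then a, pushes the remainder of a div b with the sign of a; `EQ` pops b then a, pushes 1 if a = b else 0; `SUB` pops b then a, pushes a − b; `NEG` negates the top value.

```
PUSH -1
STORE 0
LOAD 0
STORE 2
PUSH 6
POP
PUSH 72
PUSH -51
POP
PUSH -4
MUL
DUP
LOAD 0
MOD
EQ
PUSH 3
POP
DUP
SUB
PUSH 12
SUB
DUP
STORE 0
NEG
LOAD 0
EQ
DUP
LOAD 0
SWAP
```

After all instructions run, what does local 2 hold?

PUSH -1  : -1
STORE 0  : (empty)
LOAD 0   : -1
STORE 2  : (empty)
PUSH 6   : 6
POP      : (empty)
PUSH 72  : 72
PUSH -51 : 72 -51
POP      : 72
PUSH -4  : 72 -4
MUL      : -288
DUP      : -288 -288
LOAD 0   : -288 -288 -1
MOD      : -288 0
EQ       : 0
PUSH 3   : 0 3
POP      : 0
DUP      : 0 0
SUB      : 0
PUSH 12  : 0 12
SUB      : -12
DUP      : -12 -12
STORE 0  : -12
NEG      : 12
LOAD 0   : 12 -12
EQ       : 0
DUP      : 0 0
LOAD 0   : 0 0 -12
SWAP     : 0 -12 0

-1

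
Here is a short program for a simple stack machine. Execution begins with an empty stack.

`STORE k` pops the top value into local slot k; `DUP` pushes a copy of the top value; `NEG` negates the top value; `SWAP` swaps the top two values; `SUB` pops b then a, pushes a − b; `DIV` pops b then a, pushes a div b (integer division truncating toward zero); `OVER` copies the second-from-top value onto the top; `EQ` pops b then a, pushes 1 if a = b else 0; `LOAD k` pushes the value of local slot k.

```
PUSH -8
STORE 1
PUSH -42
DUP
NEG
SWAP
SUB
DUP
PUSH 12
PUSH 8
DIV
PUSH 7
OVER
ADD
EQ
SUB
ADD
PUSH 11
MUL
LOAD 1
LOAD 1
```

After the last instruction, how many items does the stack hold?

PUSH -8  -> -8
STORE 1  -> (empty)
PUSH -42 -> -42
DUP      -> -42 -42
NEG      -> -42 42
SWAP     -> 42 -42
SUB      -> 84
DUP      -> 84 84
PUSH 12  -> 84 84 12
PUSH 8   -> 84 84 12 8
DIV      -> 84 84 1
PUSH 7   -> 84 84 1 7
OVER     -> 84 84 1 7 1
ADD      -> 84 84 1 8
EQ       -> 84 84 0
SUB      -> 84 84
ADD      -> 168
PUSH 11  -> 168 11
MUL      -> 1848
LOAD 1   -> 1848 -8
LOAD 1   -> 1848 -8 -8

3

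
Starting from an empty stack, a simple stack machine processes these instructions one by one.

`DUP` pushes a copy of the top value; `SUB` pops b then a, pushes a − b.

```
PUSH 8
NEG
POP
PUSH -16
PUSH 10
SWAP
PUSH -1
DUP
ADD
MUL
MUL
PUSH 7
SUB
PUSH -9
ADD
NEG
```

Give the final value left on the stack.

-304

PUSH 8    [8]
NEG       [-8]
POP       []
PUSH -16  [-16]
PUSH 10   [-16, 10]
SWAP      [10, -16]
PUSH -1   [10, -16, -1]
DUP       [10, -16, -1, -1]
ADD       [10, -16, -2]
MUL       [10, 32]
MUL       [320]
PUSH 7    [320, 7]
SUB       [313]
PUSH -9   [313, -9]
ADD       [304]
NEG       [-304]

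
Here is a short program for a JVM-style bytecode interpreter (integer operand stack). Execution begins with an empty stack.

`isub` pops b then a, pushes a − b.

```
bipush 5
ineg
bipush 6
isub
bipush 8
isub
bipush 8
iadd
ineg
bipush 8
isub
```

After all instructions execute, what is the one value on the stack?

bipush 5 -> [5]
ineg     -> [-5]
bipush 6 -> [-5, 6]
isub     -> [-11]
bipush 8 -> [-11, 8]
isub     -> [-19]
bipush 8 -> [-19, 8]
iadd     -> [-11]
ineg     -> [11]
bipush 8 -> [11, 8]
isub     -> [3]

3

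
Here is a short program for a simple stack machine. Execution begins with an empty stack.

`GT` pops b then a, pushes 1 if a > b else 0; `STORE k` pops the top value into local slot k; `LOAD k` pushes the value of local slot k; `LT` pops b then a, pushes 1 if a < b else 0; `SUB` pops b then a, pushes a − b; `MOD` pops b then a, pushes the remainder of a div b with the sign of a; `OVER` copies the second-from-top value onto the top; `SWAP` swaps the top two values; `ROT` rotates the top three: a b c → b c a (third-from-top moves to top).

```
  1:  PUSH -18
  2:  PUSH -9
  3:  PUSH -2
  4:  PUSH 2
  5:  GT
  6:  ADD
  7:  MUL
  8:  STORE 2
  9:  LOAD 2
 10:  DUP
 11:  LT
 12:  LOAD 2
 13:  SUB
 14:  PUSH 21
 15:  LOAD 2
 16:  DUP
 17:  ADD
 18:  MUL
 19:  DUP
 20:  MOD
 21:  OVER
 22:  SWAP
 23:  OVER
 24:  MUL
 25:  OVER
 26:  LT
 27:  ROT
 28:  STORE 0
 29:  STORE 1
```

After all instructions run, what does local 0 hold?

PUSH -18 -> -18
PUSH -9  -> -18 -9
PUSH -2  -> -18 -9 -2
PUSH 2   -> -18 -9 -2 2
GT       -> -18 -9 0
ADD      -> -18 -9
MUL      -> 162
STORE 2  -> (empty)
LOAD 2   -> 162
DUP      -> 162 162
LT       -> 0
LOAD 2   -> 0 162
SUB      -> -162
PUSH 21  -> -162 21
LOAD 2   -> -162 21 162
DUP      -> -162 21 162 162
ADD      -> -162 21 324
MUL      -> -162 6804
DUP      -> -162 6804 6804
MOD      -> -162 0
OVER     -> -162 0 -162
SWAP     -> -162 -162 0
OVER     -> -162 -162 0 -162
MUL      -> -162 -162 0
OVER     -> -162 -162 0 -162
LT       -> -162 -162 0
ROT      -> -162 0 -162
STORE 0  -> -162 0
STORE 1  -> -162

-162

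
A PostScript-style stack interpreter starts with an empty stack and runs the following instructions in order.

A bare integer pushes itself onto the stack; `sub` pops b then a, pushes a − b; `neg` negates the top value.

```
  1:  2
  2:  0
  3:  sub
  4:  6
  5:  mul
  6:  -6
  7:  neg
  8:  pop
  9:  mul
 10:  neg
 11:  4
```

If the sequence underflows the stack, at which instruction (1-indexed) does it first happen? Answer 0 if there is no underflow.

2   → [2]
0   → [2, 0]
sub → [2]
6   → [2, 6]
mul → [12]
-6  → [12, -6]
neg → [12, 6]
pop → [12]
mul  — needs 2 operands, stack has 1 → underflow

9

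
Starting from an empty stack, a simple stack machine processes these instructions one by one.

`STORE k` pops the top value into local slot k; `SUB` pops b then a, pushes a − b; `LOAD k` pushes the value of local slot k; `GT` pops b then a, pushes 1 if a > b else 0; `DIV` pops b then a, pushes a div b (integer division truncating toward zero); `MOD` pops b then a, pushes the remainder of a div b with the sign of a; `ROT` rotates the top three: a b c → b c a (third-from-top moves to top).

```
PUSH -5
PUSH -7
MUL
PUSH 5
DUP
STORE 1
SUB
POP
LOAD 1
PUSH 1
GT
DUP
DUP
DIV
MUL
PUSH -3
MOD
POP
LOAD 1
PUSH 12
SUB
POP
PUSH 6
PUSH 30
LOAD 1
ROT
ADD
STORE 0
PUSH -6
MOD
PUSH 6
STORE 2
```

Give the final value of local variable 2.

6

PUSH -5 → [-5]
PUSH -7 → [-5, -7]
MUL     → [35]
PUSH 5  → [35, 5]
DUP     → [35, 5, 5]
STORE 1 → [35, 5]
SUB     → [30]
POP     → []
LOAD 1  → [5]
PUSH 1  → [5, 1]
GT      → [1]
DUP     → [1, 1]
DUP     → [1, 1, 1]
DIV     → [1, 1]
MUL     → [1]
PUSH -3 → [1, -3]
MOD     → [1]
POP     → []
LOAD 1  → [5]
PUSH 12 → [5, 12]
SUB     → [-7]
POP     → []
PUSH 6  → [6]
PUSH 30 → [6, 30]
LOAD 1  → [6, 30, 5]
ROT     → [30, 5, 6]
ADD     → [30, 11]
STORE 0 → [30]
PUSH -6 → [30, -6]
MOD     → [0]
PUSH 6  → [0, 6]
STORE 2 → [0]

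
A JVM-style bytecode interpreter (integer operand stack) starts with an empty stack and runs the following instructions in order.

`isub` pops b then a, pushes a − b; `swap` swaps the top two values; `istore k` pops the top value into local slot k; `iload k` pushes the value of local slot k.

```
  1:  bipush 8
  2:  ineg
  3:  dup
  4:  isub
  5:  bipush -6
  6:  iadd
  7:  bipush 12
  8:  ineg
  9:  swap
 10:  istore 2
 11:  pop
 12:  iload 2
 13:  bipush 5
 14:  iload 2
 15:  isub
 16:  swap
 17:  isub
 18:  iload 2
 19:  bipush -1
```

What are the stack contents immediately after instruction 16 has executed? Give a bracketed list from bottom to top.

bipush 8  : [8]
ineg      : [-8]
dup       : [-8, -8]
isub      : [0]
bipush -6 : [0, -6]
iadd      : [-6]
bipush 12 : [-6, 12]
ineg      : [-6, -12]
swap      : [-12, -6]
istore 2  : [-12]
pop       : []
iload 2   : [-6]
bipush 5  : [-6, 5]
iload 2   : [-6, 5, -6]
isub      : [-6, 11]
swap      : [11, -6]

[11, -6]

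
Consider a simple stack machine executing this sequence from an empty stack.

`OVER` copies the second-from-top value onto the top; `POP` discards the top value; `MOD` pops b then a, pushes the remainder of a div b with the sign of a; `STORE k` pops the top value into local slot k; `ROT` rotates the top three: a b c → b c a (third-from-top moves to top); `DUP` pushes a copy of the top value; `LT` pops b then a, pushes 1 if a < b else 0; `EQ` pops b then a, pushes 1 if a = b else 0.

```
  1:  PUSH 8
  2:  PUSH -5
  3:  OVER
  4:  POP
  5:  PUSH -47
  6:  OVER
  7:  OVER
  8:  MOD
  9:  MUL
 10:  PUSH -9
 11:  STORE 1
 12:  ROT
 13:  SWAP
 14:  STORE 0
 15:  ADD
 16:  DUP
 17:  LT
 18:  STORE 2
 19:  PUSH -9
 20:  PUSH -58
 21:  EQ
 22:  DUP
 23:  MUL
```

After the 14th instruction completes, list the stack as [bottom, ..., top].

[-5, 8]

PUSH 8    [8]
PUSH -5   [8, -5]
OVER      [8, -5, 8]
POP       [8, -5]
PUSH -47  [8, -5, -47]
OVER      [8, -5, -47, -5]
OVER      [8, -5, -47, -5, -47]
MOD       [8, -5, -47, -5]
MUL       [8, -5, 235]
PUSH -9   [8, -5, 235, -9]
STORE 1   [8, -5, 235]
ROT       [-5, 235, 8]
SWAP      [-5, 8, 235]
STORE 0   [-5, 8]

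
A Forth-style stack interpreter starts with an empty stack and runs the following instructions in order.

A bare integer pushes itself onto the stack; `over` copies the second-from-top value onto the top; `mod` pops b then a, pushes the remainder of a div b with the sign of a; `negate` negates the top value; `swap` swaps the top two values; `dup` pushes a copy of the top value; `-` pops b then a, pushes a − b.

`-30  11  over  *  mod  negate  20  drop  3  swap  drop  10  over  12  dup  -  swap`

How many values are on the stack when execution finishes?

4

-30    → -30
11     → -30 11
over   → -30 11 -30
*      → -30 -330
mod    → -30
negate → 30
20     → 30 20
drop   → 30
3      → 30 3
swap   → 3 30
drop   → 3
10     → 3 10
over   → 3 10 3
12     → 3 10 3 12
dup    → 3 10 3 12 12
-      → 3 10 3 0
swap   → 3 10 0 3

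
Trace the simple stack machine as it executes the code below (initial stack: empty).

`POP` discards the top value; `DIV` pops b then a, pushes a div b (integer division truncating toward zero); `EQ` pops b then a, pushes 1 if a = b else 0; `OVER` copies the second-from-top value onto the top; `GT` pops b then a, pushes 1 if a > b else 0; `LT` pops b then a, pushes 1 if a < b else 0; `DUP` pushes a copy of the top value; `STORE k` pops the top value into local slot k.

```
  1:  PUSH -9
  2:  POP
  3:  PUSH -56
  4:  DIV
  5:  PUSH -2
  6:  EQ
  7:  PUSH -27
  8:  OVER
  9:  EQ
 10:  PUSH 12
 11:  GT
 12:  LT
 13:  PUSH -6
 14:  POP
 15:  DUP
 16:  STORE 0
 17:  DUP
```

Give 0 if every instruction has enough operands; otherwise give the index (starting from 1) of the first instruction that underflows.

PUSH -9  : [-9]
POP      : []
PUSH -56 : [-56]
DIV  — needs 2 operands, stack has 1 → underflow

4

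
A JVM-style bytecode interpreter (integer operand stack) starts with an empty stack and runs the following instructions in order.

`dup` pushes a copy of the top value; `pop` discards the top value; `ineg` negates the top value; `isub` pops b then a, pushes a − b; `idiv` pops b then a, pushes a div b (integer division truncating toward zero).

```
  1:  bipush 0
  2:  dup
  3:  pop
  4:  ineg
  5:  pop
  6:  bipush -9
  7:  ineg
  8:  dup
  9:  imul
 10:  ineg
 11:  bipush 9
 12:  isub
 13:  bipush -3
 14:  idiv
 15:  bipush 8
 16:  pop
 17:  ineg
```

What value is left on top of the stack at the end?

bipush 0   0
dup        0 0
pop        0
ineg       0
pop        (empty)
bipush -9  -9
ineg       9
dup        9 9
imul       81
ineg       -81
bipush 9   -81 9
isub       -90
bipush -3  -90 -3
idiv       30
bipush 8   30 8
pop        30
ineg       -30

-30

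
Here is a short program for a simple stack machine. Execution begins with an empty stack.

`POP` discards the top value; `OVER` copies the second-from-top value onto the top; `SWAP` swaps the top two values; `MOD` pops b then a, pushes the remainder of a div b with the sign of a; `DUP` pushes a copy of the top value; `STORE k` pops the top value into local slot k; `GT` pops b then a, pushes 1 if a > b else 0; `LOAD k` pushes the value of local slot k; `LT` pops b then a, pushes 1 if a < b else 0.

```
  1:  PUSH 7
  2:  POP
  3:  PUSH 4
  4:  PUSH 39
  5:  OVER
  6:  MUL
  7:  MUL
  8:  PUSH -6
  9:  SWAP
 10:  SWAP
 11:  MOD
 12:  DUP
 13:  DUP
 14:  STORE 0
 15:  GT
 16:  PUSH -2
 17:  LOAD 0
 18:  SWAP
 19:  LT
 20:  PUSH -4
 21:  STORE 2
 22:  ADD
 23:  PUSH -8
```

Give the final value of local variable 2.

PUSH 7  -> 7
POP     -> (empty)
PUSH 4  -> 4
PUSH 39 -> 4 39
OVER    -> 4 39 4
MUL     -> 4 156
MUL     -> 624
PUSH -6 -> 624 -6
SWAP    -> -6 624
SWAP    -> 624 -6
MOD     -> 0
DUP     -> 0 0
DUP     -> 0 0 0
STORE 0 -> 0 0
GT      -> 0
PUSH -2 -> 0 -2
LOAD 0  -> 0 -2 0
SWAP    -> 0 0 -2
LT      -> 0 0
PUSH -4 -> 0 0 -4
STORE 2 -> 0 0
ADD     -> 0
PUSH -8 -> 0 -8

-4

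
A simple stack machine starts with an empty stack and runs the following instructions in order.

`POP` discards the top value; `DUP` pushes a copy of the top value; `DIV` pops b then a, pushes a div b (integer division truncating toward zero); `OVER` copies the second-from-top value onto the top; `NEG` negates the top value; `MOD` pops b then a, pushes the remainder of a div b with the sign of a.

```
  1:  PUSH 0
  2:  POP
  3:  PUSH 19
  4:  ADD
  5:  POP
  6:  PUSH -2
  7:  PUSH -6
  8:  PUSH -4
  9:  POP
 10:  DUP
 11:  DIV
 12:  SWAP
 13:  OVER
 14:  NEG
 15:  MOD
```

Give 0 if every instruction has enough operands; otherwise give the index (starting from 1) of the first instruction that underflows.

4

PUSH 0  -> [0]
POP     -> []
PUSH 19 -> [19]
ADD  — needs 2 operands, stack has 1 → underflow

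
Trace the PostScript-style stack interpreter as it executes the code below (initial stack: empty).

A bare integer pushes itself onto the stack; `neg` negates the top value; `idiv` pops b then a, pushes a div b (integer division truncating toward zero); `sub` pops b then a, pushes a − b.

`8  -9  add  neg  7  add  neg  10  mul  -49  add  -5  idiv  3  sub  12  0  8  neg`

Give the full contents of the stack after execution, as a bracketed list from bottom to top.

8    : 8
-9   : 8 -9
add  : -1
neg  : 1
7    : 1 7
add  : 8
neg  : -8
10   : -8 10
mul  : -80
-49  : -80 -49
add  : -129
-5   : -129 -5
idiv : 25
3    : 25 3
sub  : 22
12   : 22 12
0    : 22 12 0
8    : 22 12 0 8
neg  : 22 12 0 -8

[22, 12, 0, -8]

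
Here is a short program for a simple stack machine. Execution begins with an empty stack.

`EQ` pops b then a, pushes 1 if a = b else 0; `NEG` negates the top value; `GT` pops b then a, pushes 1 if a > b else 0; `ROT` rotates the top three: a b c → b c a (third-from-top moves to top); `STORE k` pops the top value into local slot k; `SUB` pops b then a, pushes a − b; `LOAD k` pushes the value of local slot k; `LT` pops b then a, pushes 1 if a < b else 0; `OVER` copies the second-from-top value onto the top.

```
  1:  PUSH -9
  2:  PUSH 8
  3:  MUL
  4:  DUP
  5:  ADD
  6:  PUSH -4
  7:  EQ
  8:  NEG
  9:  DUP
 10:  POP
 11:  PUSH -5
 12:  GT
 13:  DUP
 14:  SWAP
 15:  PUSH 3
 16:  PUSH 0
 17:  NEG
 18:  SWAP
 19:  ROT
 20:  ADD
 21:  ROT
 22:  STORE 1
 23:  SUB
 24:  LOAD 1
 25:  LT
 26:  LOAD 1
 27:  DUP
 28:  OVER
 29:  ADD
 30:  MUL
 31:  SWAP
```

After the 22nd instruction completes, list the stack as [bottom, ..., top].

[0, 4]

PUSH -9  -9
PUSH 8   -9 8
MUL      -72
DUP      -72 -72
ADD      -144
PUSH -4  -144 -4
EQ       0
NEG      0
DUP      0 0
POP      0
PUSH -5  0 -5
GT       1
DUP      1 1
SWAP     1 1
PUSH 3   1 1 3
PUSH 0   1 1 3 0
NEG      1 1 3 0
SWAP     1 1 0 3
ROT      1 0 3 1
ADD      1 0 4
ROT      0 4 1
STORE 1  0 4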